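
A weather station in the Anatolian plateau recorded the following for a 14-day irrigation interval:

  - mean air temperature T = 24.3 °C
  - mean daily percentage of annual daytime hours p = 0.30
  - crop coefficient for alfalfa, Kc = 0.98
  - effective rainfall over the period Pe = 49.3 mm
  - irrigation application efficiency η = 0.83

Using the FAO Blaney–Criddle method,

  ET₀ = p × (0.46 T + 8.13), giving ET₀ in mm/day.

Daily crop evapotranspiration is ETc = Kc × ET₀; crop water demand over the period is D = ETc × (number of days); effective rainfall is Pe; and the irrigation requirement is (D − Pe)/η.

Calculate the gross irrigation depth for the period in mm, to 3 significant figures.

ET₀ = 0.30 × (0.46 × 24.3 + 8.13) = 0.30 × 19.308 = 5.7924 mm/d
ETc = Kc × ET₀ = 0.98 × 5.7924 = 5.6766 mm/d
Crop demand D = ETc × 14 d = 5.6766 × 14 = 79.472 mm
D − Pe = 79.472 − 49.3 = 30.172 mm
Gross irrigation = 30.172 / 0.83 = 36.352 mm

36.4 mm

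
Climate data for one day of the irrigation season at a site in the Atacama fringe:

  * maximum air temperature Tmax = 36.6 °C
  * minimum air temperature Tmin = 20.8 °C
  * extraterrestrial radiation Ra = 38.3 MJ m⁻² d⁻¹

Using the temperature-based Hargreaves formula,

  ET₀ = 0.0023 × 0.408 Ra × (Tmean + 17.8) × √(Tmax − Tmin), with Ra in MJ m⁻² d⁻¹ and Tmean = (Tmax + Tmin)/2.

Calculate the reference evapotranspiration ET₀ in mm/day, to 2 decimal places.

Tmean = (36.6 + 20.8)/2 = 28.70 °C
0.408 Ra = 0.408 × 38.3 = 15.6264 mm/d equivalent
ET₀ = 0.0023 × 15.6264 × (28.70 + 17.8) × √15.8 = 0.0023 × 15.6264 × 46.50 × 3.9749 = 6.6430 mm/d

6.64 mm/day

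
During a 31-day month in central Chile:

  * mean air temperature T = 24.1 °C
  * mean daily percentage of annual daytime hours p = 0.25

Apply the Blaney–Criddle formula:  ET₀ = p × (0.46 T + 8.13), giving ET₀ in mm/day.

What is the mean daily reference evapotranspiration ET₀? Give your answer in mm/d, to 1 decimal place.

4.8 mm/d

ET₀ = 0.25 × (0.46 × 24.1 + 8.13) = 0.25 × 19.216 = 4.8040 mm/d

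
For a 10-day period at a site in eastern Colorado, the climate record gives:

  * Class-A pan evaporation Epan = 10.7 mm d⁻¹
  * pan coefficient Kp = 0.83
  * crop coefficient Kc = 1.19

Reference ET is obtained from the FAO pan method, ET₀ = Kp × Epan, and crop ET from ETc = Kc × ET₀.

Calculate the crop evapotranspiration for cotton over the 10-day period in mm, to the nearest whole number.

ET₀ = 0.83 × 10.7 = 8.8810 mm/d
ETc = Kc × ET₀ = 1.19 × 8.8810 = 10.5684 mm/d
Over 10 days: 10.5684 × 10 = 105.684 mm

106 mm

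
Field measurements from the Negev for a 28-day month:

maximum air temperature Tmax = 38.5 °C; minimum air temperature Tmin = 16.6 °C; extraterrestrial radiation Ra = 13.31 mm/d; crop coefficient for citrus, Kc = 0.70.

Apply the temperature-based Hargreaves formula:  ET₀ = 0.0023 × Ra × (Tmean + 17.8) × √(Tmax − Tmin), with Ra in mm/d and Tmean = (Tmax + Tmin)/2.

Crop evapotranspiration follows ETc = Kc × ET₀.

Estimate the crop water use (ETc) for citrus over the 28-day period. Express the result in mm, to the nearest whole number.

Tmean = (38.5 + 16.6)/2 = 27.55 °C
ET₀ = 0.0023 × 13.31 × (27.55 + 17.8) × √21.9 = 0.0023 × 13.31 × 45.35 × 4.6797 = 6.4968 mm/d
ETc = Kc × ET₀ = 0.70 × 6.4968 = 4.5478 mm/d
Over 28 days: 4.5478 × 28 = 127.338 mm

127 mm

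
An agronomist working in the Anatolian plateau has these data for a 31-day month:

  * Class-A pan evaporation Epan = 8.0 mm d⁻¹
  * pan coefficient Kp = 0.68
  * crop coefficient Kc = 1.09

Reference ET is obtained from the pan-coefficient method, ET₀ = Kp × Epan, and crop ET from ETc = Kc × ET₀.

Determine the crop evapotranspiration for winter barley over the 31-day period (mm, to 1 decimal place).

ET₀ = 0.68 × 8.0 = 5.4400 mm/d
ETc = Kc × ET₀ = 1.09 × 5.4400 = 5.9296 mm/d
Over 31 days: 5.9296 × 31 = 183.818 mm

183.8 mm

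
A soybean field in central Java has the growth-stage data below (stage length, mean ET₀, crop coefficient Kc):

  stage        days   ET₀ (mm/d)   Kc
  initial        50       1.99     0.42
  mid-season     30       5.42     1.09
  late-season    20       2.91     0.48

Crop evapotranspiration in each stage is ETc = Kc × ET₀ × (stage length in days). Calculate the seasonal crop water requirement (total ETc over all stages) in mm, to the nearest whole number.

initial: 0.42 × 1.99 × 50 = 41.79 mm
mid-season: 1.09 × 5.42 × 30 = 177.23 mm
late-season: 0.48 × 2.91 × 20 = 27.94 mm
Seasonal total = 246.96 mm

247 mm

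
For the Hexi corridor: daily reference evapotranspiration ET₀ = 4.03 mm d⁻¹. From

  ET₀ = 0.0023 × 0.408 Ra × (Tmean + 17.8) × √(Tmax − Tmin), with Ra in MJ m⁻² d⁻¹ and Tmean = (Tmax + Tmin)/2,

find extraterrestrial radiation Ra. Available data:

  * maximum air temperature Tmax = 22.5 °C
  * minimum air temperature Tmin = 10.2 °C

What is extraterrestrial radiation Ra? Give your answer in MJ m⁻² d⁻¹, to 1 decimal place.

35.9 MJ m⁻² d⁻¹

Tmean = (22.5+10.2)/2 = 16.35 °C; ΔT = 12.3
Ra = ET₀ / [0.0023 × 0.408 × (Tmean+17.8) × √ΔT]
   = 4.03 / (0.0023 × 0.408 × 34.15 × 3.5071) = 35.857 MJ m⁻² d⁻¹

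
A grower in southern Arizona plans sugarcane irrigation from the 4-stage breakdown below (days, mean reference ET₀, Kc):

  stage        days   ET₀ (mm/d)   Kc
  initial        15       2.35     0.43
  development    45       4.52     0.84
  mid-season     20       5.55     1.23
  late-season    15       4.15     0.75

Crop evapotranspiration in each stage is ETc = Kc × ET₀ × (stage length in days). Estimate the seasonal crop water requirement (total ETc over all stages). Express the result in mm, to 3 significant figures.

369 mm

initial: 0.43 × 2.35 × 15 = 15.16 mm
development: 0.84 × 4.52 × 45 = 170.86 mm
mid-season: 1.23 × 5.55 × 20 = 136.53 mm
late-season: 0.75 × 4.15 × 15 = 46.69 mm
Seasonal total = 369.24 mm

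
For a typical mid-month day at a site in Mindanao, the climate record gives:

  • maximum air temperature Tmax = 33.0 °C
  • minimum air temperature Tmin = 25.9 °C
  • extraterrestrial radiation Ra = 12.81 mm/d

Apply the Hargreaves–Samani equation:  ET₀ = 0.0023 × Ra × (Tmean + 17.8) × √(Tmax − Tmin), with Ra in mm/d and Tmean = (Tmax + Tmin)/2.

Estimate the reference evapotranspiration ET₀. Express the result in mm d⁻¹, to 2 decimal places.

3.71 mm d⁻¹

Tmean = (33.0 + 25.9)/2 = 29.45 °C
ET₀ = 0.0023 × 12.81 × (29.45 + 17.8) × √7.1 = 0.0023 × 12.81 × 47.25 × 2.6646 = 3.7095 mm/d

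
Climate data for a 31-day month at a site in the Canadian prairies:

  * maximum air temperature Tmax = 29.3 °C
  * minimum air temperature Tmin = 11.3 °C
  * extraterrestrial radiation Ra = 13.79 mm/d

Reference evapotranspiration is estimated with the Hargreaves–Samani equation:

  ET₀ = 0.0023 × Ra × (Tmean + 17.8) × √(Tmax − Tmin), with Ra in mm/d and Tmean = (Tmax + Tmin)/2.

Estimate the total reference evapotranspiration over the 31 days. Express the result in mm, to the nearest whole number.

Tmean = (29.3 + 11.3)/2 = 20.30 °C
ET₀ = 0.0023 × 13.79 × (20.30 + 17.8) × √18.0 = 0.0023 × 13.79 × 38.10 × 4.2426 = 5.1268 mm/d
Over 31 days: 5.1268 × 31 = 158.931 mm

159 mm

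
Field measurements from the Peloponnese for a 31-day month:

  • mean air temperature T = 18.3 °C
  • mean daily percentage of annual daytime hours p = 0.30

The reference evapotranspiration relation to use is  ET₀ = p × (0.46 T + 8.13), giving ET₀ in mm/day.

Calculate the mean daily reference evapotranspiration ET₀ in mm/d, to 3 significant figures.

ET₀ = 0.30 × (0.46 × 18.3 + 8.13) = 0.30 × 16.548 = 4.9644 mm/d

4.96 mm/d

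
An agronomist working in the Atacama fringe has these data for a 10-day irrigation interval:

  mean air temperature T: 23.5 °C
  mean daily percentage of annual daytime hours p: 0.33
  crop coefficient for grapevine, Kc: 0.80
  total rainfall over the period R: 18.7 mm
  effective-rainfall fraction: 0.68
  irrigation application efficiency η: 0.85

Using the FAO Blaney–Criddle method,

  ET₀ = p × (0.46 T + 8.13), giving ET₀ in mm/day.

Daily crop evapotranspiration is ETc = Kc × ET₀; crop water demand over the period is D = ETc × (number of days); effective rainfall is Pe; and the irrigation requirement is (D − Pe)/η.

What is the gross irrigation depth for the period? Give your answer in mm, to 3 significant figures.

43.9 mm

ET₀ = 0.33 × (0.46 × 23.5 + 8.13) = 0.33 × 18.940 = 6.2502 mm/d
ETc = Kc × ET₀ = 0.80 × 6.2502 = 5.0002 mm/d
Crop demand D = ETc × 10 d = 5.0002 × 10 = 50.002 mm
Pe = 0.68 × 18.7 = 12.716 mm
D − Pe = 50.002 − 12.716 = 37.286 mm
Gross irrigation = 37.286 / 0.85 = 43.866 mm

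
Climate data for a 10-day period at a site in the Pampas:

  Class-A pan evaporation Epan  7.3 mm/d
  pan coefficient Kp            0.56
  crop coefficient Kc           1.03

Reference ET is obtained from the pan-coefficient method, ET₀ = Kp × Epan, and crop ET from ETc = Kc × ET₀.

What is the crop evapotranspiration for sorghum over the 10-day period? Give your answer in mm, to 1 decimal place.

ET₀ = 0.56 × 7.3 = 4.0880 mm/d
ETc = Kc × ET₀ = 1.03 × 4.0880 = 4.2106 mm/d
Over 10 days: 4.2106 × 10 = 42.106 mm

42.1 mm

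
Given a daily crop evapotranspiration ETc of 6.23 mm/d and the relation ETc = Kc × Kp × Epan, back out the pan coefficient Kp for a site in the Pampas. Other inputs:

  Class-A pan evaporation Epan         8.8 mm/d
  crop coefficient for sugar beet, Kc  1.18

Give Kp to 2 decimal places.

ETc = Kc × Kp × Epan  ⇒  Kp = ETc / (Kc × Epan)
Kp = 6.23 / (1.18 × 8.8) = 6.23 / 10.384 = 0.6000

0.60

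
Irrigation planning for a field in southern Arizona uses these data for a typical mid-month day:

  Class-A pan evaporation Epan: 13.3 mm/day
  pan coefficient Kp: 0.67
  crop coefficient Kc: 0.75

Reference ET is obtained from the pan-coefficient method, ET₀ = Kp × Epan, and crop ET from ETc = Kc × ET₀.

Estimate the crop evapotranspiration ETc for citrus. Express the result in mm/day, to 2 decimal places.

ET₀ = 0.67 × 13.3 = 8.9110 mm/d
ETc = Kc × ET₀ = 0.75 × 8.9110 = 6.6833 mm/d

6.68 mm/day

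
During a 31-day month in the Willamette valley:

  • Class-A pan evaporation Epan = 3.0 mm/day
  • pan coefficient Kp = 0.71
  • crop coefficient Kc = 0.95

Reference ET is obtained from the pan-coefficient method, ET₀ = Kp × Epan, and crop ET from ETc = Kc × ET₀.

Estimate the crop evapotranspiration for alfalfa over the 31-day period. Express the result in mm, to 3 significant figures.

62.7 mm

ET₀ = 0.71 × 3.0 = 2.1300 mm/d
ETc = Kc × ET₀ = 0.95 × 2.1300 = 2.0235 mm/d
Over 31 days: 2.0235 × 31 = 62.729 mm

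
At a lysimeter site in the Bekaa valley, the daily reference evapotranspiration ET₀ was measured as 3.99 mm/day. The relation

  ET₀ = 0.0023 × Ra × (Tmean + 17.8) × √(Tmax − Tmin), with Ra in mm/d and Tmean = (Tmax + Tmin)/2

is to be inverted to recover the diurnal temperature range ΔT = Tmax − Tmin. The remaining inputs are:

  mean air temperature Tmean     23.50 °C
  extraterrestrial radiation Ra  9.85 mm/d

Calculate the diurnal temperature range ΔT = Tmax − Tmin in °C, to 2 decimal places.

18.19 °C

√ΔT = ET₀ / [0.0023 × Ra × (Tmean+17.8)] = 3.99 / (0.0023 × 9.85 × 41.30) = 4.2644
ΔT = 4.2644² = 18.185 °C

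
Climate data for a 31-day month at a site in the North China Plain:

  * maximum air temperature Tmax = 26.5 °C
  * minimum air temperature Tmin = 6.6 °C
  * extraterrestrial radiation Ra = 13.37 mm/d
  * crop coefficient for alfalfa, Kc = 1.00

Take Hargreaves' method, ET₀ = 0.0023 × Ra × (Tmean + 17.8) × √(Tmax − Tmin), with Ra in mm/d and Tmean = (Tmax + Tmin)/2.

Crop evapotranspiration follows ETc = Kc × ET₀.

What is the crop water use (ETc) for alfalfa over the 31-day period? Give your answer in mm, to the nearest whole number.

146 mm

Tmean = (26.5 + 6.6)/2 = 16.55 °C
ET₀ = 0.0023 × 13.37 × (16.55 + 17.8) × √19.9 = 0.0023 × 13.37 × 34.35 × 4.4609 = 4.7120 mm/d
ETc = Kc × ET₀ = 1.00 × 4.7120 = 4.7120 mm/d
Over 31 days: 4.7120 × 31 = 146.072 mm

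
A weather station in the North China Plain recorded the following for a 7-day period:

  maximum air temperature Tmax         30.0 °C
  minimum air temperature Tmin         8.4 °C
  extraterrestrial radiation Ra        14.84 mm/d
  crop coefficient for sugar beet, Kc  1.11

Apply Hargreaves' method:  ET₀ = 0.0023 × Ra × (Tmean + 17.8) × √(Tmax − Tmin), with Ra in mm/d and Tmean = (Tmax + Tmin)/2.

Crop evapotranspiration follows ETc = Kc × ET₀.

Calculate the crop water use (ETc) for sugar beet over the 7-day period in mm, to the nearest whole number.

Tmean = (30.0 + 8.4)/2 = 19.20 °C
ET₀ = 0.0023 × 14.84 × (19.20 + 17.8) × √21.6 = 0.0023 × 14.84 × 37.00 × 4.6476 = 5.8694 mm/d
ETc = Kc × ET₀ = 1.11 × 5.8694 = 6.5150 mm/d
Over 7 days: 6.5150 × 7 = 45.605 mm

46 mm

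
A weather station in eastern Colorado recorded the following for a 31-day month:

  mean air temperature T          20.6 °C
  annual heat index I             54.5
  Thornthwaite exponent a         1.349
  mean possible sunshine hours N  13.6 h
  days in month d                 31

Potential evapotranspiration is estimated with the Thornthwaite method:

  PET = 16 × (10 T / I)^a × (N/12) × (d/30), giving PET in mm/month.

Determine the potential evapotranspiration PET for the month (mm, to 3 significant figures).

113 mm

10T/I = 10 × 20.6 / 54.5 = 3.7798
(10T/I)^a = 3.7798^1.349 = 6.0118
Uncorrected PET = 16 × 6.0118 = 96.189 mm
Correction = (N/12)(d/30) = (13.6/12)(31/30) = 1.1711
PET = 96.189 × 1.1711 = 112.647 mm/month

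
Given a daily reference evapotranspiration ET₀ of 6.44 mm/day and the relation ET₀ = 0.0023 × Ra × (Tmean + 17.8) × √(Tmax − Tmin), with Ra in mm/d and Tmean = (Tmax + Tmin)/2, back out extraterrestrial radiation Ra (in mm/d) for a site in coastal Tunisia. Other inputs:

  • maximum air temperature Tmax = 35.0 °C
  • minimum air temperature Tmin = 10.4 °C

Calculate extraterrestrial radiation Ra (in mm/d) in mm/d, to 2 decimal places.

Tmean = 22.70 °C; √ΔT = 4.9598
Ra = ET₀ / [0.0023 × (Tmean+17.8) × √ΔT] = 6.44 / (0.0023 × 40.50 × 4.9598) = 13.939 mm/d

13.94 mm/d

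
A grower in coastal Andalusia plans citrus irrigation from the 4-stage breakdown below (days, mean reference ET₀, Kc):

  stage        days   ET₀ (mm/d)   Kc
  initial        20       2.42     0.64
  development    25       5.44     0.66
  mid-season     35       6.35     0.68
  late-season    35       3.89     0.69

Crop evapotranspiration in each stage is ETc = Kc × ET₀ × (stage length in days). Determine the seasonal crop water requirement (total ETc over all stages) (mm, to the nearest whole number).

initial: 0.64 × 2.42 × 20 = 30.98 mm
development: 0.66 × 5.44 × 25 = 89.76 mm
mid-season: 0.68 × 6.35 × 35 = 151.13 mm
late-season: 0.69 × 3.89 × 35 = 93.94 mm
Seasonal total = 365.81 mm

366 mm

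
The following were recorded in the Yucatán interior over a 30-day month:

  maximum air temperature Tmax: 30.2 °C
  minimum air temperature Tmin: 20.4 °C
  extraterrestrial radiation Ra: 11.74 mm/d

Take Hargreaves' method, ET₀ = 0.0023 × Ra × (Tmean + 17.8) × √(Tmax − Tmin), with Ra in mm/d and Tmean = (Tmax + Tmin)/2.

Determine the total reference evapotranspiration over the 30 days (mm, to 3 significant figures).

109 mm

Tmean = (30.2 + 20.4)/2 = 25.30 °C
ET₀ = 0.0023 × 11.74 × (25.30 + 17.8) × √9.8 = 0.0023 × 11.74 × 43.10 × 3.1305 = 3.6432 mm/d
Over 30 days: 3.6432 × 30 = 109.296 mm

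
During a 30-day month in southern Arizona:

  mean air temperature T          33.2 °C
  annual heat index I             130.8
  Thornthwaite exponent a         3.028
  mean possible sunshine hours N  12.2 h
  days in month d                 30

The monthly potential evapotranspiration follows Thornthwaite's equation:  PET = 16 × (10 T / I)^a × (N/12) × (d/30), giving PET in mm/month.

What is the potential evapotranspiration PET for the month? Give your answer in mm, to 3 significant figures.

273 mm

10T/I = 10 × 33.2 / 130.8 = 2.5382
(10T/I)^a = 2.5382^3.028 = 16.7843
Uncorrected PET = 16 × 16.7843 = 268.549 mm
Correction = (N/12)(d/30) = (12.2/12)(30/30) = 1.0167
PET = 268.549 × 1.0167 = 273.034 mm/month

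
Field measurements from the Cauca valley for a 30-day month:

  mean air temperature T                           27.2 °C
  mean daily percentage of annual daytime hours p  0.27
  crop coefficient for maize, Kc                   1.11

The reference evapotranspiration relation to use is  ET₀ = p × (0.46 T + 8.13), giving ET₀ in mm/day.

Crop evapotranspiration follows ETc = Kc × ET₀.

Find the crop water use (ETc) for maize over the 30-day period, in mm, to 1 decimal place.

ET₀ = 0.27 × (0.46 × 27.2 + 8.13) = 0.27 × 20.642 = 5.5733 mm/d
ETc = Kc × ET₀ = 1.11 × 5.5733 = 6.1864 mm/d
Over 30 days: 6.1864 × 30 = 185.592 mm

185.6 mm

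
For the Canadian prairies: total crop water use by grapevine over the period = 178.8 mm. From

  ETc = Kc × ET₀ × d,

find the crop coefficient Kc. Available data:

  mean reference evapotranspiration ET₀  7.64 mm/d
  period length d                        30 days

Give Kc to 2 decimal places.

0.78

ETc = Kc × ET₀ × d  ⇒  Kc = ETc / (ET₀ × d)
Kc = 178.8 / (7.64 × 30) = 178.8 / 229.20 = 0.7801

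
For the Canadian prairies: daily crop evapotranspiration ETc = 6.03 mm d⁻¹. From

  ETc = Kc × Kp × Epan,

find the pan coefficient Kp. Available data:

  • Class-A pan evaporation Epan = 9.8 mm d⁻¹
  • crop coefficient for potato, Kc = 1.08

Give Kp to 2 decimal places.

0.57

ETc = Kc × Kp × Epan  ⇒  Kp = ETc / (Kc × Epan)
Kp = 6.03 / (1.08 × 9.8) = 6.03 / 10.584 = 0.5697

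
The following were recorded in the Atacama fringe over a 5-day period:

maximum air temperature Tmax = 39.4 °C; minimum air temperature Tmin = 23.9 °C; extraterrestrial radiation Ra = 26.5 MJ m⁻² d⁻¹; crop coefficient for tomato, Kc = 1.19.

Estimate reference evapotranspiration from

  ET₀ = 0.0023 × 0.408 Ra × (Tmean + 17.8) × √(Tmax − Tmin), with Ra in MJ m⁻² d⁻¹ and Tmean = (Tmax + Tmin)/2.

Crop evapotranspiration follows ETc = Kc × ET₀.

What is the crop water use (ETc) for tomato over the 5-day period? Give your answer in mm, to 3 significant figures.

Tmean = (39.4 + 23.9)/2 = 31.65 °C
0.408 Ra = 0.408 × 26.5 = 10.8120 mm/d equivalent
ET₀ = 0.0023 × 10.8120 × (31.65 + 17.8) × √15.5 = 0.0023 × 10.8120 × 49.45 × 3.9370 = 4.8413 mm/d
ETc = Kc × ET₀ = 1.19 × 4.8413 = 5.7611 mm/d
Over 5 days: 5.7611 × 5 = 28.806 mm

28.8 mm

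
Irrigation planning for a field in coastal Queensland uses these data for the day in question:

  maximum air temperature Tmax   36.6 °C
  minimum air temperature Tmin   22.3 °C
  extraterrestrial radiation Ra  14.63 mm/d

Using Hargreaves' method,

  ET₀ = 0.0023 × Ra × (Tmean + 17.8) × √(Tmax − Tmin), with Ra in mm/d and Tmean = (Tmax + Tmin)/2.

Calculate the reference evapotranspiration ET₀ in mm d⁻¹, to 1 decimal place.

Tmean = (36.6 + 22.3)/2 = 29.45 °C
ET₀ = 0.0023 × 14.63 × (29.45 + 17.8) × √14.3 = 0.0023 × 14.63 × 47.25 × 3.7815 = 6.0123 mm/d

6.0 mm d⁻¹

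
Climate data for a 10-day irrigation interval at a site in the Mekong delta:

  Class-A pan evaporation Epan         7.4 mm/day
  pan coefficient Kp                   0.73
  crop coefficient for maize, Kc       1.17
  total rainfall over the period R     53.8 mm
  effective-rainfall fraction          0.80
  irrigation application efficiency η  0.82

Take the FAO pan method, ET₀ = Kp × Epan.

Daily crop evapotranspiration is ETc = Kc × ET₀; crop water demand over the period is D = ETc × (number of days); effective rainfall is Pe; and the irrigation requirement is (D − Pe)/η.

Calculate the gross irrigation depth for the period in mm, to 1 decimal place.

24.6 mm

ET₀ = 0.73 × 7.4 = 5.4020 mm/d
ETc = Kc × ET₀ = 1.17 × 5.4020 = 6.3203 mm/d
Crop demand D = ETc × 10 d = 6.3203 × 10 = 63.203 mm
Pe = 0.80 × 53.8 = 43.040 mm
D − Pe = 63.203 − 43.040 = 20.163 mm
Gross irrigation = 20.163 / 0.82 = 24.589 mm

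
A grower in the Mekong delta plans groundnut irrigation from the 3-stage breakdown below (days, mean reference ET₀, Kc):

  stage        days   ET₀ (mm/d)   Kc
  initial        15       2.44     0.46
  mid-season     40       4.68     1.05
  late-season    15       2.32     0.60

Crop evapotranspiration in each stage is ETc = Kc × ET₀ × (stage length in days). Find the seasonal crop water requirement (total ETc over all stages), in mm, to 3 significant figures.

234 mm

initial: 0.46 × 2.44 × 15 = 16.84 mm
mid-season: 1.05 × 4.68 × 40 = 196.56 mm
late-season: 0.60 × 2.32 × 15 = 20.88 mm
Seasonal total = 234.28 mm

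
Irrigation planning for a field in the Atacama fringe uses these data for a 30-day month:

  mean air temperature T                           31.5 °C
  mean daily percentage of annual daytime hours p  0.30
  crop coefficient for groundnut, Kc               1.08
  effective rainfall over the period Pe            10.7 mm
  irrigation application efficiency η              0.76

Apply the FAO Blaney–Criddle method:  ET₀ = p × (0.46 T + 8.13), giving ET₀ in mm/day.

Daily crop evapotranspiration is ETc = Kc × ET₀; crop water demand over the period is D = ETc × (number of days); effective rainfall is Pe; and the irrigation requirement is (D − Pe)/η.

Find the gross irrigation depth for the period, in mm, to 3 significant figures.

275 mm

ET₀ = 0.30 × (0.46 × 31.5 + 8.13) = 0.30 × 22.620 = 6.7860 mm/d
ETc = Kc × ET₀ = 1.08 × 6.7860 = 7.3289 mm/d
Crop demand D = ETc × 30 d = 7.3289 × 30 = 219.867 mm
D − Pe = 219.867 − 10.7 = 209.167 mm
Gross irrigation = 209.167 / 0.76 = 275.220 mm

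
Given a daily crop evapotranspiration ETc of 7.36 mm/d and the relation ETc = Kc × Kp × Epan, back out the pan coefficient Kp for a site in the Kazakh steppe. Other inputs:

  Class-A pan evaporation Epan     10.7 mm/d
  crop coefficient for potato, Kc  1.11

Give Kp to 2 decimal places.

ETc = Kc × Kp × Epan  ⇒  Kp = ETc / (Kc × Epan)
Kp = 7.36 / (1.11 × 10.7) = 7.36 / 11.877 = 0.6197

0.62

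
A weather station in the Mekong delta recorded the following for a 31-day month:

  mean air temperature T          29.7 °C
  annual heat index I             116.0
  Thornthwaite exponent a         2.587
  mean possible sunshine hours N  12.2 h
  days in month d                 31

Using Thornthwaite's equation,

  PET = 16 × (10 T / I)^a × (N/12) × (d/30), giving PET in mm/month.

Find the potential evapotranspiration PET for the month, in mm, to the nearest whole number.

191 mm

10T/I = 10 × 29.7 / 116.0 = 2.5603
(10T/I)^a = 2.5603^2.587 = 11.3828
Uncorrected PET = 16 × 11.3828 = 182.125 mm
Correction = (N/12)(d/30) = (12.2/12)(31/30) = 1.0506
PET = 182.125 × 1.0506 = 191.341 mm/month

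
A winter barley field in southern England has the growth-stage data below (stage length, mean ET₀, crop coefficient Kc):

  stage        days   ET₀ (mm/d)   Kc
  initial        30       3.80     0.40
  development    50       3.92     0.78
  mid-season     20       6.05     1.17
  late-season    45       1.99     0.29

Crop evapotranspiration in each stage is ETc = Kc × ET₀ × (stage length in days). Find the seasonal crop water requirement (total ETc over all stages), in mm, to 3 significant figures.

initial: 0.40 × 3.80 × 30 = 45.60 mm
development: 0.78 × 3.92 × 50 = 152.88 mm
mid-season: 1.17 × 6.05 × 20 = 141.57 mm
late-season: 0.29 × 1.99 × 45 = 25.97 mm
Seasonal total = 366.02 mm

366 mm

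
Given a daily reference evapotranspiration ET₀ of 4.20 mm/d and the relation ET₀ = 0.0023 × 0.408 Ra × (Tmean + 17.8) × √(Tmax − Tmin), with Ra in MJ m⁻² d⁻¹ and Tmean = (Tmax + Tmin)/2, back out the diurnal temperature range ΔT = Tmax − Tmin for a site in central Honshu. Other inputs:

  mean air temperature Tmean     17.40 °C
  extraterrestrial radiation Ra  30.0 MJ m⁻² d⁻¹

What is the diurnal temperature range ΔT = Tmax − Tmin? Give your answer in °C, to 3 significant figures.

√ΔT = ET₀ / [0.0023 × 0.408 × Ra × (Tmean+17.8)] = 4.20 / (0.0023 × 12.2400 × 35.20) = 4.2384
ΔT = 4.2384² = 17.964 °C

18.0 °C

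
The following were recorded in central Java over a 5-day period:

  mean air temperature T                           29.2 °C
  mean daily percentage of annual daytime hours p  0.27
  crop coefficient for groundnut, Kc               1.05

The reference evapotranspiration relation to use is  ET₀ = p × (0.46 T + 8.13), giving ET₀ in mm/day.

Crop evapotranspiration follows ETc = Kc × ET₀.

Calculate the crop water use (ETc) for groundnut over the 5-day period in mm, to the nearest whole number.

ET₀ = 0.27 × (0.46 × 29.2 + 8.13) = 0.27 × 21.562 = 5.8217 mm/d
ETc = Kc × ET₀ = 1.05 × 5.8217 = 6.1128 mm/d
Over 5 days: 6.1128 × 5 = 30.564 mm

31 mm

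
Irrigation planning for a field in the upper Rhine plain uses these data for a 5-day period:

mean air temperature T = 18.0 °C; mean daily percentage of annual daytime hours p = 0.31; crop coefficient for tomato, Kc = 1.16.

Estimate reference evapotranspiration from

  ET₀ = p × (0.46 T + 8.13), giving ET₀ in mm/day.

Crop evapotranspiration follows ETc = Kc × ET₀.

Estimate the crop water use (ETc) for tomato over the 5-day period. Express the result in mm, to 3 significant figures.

ET₀ = 0.31 × (0.46 × 18.0 + 8.13) = 0.31 × 16.410 = 5.0871 mm/d
ETc = Kc × ET₀ = 1.16 × 5.0871 = 5.9010 mm/d
Over 5 days: 5.9010 × 5 = 29.505 mm

29.5 mm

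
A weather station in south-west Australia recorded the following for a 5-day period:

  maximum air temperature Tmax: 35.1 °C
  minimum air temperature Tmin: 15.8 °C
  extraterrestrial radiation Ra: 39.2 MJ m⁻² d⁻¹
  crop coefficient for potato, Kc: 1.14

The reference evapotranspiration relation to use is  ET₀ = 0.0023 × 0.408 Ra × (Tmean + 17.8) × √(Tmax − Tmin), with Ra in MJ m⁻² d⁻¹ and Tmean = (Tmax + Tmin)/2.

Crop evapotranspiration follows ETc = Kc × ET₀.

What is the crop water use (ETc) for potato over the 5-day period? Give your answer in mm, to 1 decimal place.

39.8 mm

Tmean = (35.1 + 15.8)/2 = 25.45 °C
0.408 Ra = 0.408 × 39.2 = 15.9936 mm/d equivalent
ET₀ = 0.0023 × 15.9936 × (25.45 + 17.8) × √19.3 = 0.0023 × 15.9936 × 43.25 × 4.3932 = 6.9894 mm/d
ETc = Kc × ET₀ = 1.14 × 6.9894 = 7.9679 mm/d
Over 5 days: 7.9679 × 5 = 39.840 mm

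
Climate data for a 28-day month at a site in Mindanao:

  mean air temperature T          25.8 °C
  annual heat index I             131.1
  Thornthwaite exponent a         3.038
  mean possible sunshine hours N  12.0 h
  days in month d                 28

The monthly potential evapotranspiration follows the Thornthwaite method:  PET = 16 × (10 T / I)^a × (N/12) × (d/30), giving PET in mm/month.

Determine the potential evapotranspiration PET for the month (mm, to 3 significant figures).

117 mm

10T/I = 10 × 25.8 / 131.1 = 1.9680
(10T/I)^a = 1.9680^3.038 = 7.8207
Uncorrected PET = 16 × 7.8207 = 125.131 mm
Correction = (N/12)(d/30) = (12.0/12)(28/30) = 0.9333
PET = 125.131 × 0.9333 = 116.785 mm/month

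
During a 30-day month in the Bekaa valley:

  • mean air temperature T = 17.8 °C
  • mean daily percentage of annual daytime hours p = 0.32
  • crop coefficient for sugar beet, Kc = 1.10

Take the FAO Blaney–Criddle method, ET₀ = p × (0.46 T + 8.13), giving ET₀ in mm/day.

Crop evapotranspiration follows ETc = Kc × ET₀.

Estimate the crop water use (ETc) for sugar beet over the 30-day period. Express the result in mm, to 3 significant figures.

ET₀ = 0.32 × (0.46 × 17.8 + 8.13) = 0.32 × 16.318 = 5.2218 mm/d
ETc = Kc × ET₀ = 1.10 × 5.2218 = 5.7440 mm/d
Over 30 days: 5.7440 × 30 = 172.320 mm

172 mm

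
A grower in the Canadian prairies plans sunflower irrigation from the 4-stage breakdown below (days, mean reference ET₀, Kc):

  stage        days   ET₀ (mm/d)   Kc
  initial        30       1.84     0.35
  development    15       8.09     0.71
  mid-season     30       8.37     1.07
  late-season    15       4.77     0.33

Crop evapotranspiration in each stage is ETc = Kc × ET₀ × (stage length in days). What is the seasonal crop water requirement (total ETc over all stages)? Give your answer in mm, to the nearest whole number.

initial: 0.35 × 1.84 × 30 = 19.32 mm
development: 0.71 × 8.09 × 15 = 86.16 mm
mid-season: 1.07 × 8.37 × 30 = 268.68 mm
late-season: 0.33 × 4.77 × 15 = 23.61 mm
Seasonal total = 397.77 mm

398 mm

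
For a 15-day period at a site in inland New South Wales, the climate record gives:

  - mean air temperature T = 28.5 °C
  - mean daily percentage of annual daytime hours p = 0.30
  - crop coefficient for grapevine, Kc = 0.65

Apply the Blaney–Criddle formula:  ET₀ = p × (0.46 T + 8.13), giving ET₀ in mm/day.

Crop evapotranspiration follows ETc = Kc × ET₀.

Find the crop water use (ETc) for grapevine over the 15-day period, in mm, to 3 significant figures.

ET₀ = 0.30 × (0.46 × 28.5 + 8.13) = 0.30 × 21.240 = 6.3720 mm/d
ETc = Kc × ET₀ = 0.65 × 6.3720 = 4.1418 mm/d
Over 15 days: 4.1418 × 15 = 62.127 mm

62.1 mm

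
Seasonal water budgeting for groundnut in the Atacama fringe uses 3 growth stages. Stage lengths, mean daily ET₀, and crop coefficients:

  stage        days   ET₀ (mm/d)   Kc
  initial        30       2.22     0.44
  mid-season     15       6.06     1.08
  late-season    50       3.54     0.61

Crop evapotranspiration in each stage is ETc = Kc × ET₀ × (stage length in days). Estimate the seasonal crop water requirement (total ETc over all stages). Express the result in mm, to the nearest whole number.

initial: 0.44 × 2.22 × 30 = 29.30 mm
mid-season: 1.08 × 6.06 × 15 = 98.17 mm
late-season: 0.61 × 3.54 × 50 = 107.97 mm
Seasonal total = 235.44 mm

235 mm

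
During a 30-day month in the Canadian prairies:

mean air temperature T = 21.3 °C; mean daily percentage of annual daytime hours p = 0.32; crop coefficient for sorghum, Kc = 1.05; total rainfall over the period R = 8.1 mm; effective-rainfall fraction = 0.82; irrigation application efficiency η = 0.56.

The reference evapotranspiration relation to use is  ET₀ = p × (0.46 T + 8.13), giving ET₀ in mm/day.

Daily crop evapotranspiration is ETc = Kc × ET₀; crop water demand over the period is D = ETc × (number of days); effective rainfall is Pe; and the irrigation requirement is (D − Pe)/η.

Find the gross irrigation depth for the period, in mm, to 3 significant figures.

311 mm

ET₀ = 0.32 × (0.46 × 21.3 + 8.13) = 0.32 × 17.928 = 5.7370 mm/d
ETc = Kc × ET₀ = 1.05 × 5.7370 = 6.0239 mm/d
Crop demand D = ETc × 30 d = 6.0239 × 30 = 180.717 mm
Pe = 0.82 × 8.1 = 6.642 mm
D − Pe = 180.717 − 6.642 = 174.075 mm
Gross irrigation = 174.075 / 0.56 = 310.848 mm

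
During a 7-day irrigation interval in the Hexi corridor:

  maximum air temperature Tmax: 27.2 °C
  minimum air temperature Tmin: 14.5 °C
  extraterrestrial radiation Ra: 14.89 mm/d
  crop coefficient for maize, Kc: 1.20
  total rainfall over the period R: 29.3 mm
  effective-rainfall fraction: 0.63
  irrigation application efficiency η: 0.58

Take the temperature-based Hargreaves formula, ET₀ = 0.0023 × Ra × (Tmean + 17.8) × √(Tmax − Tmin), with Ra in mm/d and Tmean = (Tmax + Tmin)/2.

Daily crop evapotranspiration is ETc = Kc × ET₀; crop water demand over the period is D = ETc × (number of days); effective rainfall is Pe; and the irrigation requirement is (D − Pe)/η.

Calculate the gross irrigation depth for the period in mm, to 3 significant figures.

36.5 mm

Tmean = (27.2 + 14.5)/2 = 20.85 °C
ET₀ = 0.0023 × 14.89 × (20.85 + 17.8) × √12.7 = 0.0023 × 14.89 × 38.65 × 3.5637 = 4.7171 mm/d
ETc = Kc × ET₀ = 1.20 × 4.7171 = 5.6605 mm/d
Crop demand D = ETc × 7 d = 5.6605 × 7 = 39.624 mm
Pe = 0.63 × 29.3 = 18.459 mm
D − Pe = 39.624 − 18.459 = 21.165 mm
Gross irrigation = 21.165 / 0.58 = 36.491 mm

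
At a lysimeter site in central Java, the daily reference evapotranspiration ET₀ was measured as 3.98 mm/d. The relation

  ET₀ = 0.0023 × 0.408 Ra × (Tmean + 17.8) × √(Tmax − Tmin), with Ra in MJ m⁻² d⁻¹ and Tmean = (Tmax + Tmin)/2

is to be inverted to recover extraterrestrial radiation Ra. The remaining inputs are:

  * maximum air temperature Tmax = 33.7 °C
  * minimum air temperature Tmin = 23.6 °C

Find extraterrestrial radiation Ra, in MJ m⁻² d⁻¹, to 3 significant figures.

Tmean = (33.7+23.6)/2 = 28.65 °C; ΔT = 10.1
Ra = ET₀ / [0.0023 × 0.408 × (Tmean+17.8) × √ΔT]
   = 3.98 / (0.0023 × 0.408 × 46.45 × 3.1780) = 28.731 MJ m⁻² d⁻¹

28.7 MJ m⁻² d⁻¹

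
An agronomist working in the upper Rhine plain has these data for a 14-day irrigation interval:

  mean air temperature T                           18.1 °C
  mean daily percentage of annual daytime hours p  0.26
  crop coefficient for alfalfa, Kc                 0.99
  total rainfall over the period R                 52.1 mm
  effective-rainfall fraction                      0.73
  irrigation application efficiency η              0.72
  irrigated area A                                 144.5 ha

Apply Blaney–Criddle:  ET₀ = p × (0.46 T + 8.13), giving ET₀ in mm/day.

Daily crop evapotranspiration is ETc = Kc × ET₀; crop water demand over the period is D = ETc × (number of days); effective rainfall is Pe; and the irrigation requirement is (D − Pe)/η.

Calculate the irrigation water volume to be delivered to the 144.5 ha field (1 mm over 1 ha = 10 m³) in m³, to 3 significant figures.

ET₀ = 0.26 × (0.46 × 18.1 + 8.13) = 0.26 × 16.456 = 4.2786 mm/d
ETc = Kc × ET₀ = 0.99 × 4.2786 = 4.2358 mm/d
Crop demand D = ETc × 14 d = 4.2358 × 14 = 59.301 mm
Pe = 0.73 × 52.1 = 38.033 mm
D − Pe = 59.301 − 38.033 = 21.268 mm
Gross irrigation = 21.268 / 0.72 = 29.539 mm
Volume = 29.539 mm × 144.5 ha × 10 = 42683.9 m³

42700 m³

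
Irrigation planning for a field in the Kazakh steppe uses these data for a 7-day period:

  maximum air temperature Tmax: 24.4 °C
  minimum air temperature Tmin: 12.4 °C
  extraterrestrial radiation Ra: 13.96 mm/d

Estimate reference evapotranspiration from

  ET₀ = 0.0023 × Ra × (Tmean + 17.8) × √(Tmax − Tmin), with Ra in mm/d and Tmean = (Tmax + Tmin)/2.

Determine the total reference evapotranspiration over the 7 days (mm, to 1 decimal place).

28.2 mm

Tmean = (24.4 + 12.4)/2 = 18.40 °C
ET₀ = 0.0023 × 13.96 × (18.40 + 17.8) × √12.0 = 0.0023 × 13.96 × 36.20 × 3.4641 = 4.0264 mm/d
Over 7 days: 4.0264 × 7 = 28.185 mm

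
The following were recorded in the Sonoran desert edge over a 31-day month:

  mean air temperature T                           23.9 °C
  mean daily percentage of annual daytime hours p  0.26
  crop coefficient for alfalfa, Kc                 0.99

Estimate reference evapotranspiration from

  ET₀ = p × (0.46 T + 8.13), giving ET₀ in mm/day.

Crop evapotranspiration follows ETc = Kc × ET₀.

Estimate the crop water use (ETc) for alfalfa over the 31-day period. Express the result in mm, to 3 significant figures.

153 mm

ET₀ = 0.26 × (0.46 × 23.9 + 8.13) = 0.26 × 19.124 = 4.9722 mm/d
ETc = Kc × ET₀ = 0.99 × 4.9722 = 4.9225 mm/d
Over 31 days: 4.9225 × 31 = 152.598 mm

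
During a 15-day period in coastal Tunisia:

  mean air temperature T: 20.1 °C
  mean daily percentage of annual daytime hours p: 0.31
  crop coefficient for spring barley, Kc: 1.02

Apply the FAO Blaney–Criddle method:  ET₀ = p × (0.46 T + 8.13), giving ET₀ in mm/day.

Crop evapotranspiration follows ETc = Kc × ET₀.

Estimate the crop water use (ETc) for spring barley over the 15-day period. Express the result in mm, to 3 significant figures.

ET₀ = 0.31 × (0.46 × 20.1 + 8.13) = 0.31 × 17.376 = 5.3866 mm/d
ETc = Kc × ET₀ = 1.02 × 5.3866 = 5.4943 mm/d
Over 15 days: 5.4943 × 15 = 82.415 mm

82.4 mm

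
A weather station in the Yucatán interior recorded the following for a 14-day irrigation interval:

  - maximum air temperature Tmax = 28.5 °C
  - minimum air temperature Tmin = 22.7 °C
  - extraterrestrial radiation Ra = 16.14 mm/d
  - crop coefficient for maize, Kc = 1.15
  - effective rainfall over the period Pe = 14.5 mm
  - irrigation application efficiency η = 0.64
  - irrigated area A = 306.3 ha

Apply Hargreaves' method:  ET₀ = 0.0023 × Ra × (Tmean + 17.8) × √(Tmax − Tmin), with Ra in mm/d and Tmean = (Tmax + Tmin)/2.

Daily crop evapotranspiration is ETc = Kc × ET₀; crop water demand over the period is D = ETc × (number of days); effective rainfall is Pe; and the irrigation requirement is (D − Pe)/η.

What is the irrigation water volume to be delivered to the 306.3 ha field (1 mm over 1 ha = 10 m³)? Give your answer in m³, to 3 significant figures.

Tmean = (28.5 + 22.7)/2 = 25.60 °C
ET₀ = 0.0023 × 16.14 × (25.60 + 17.8) × √5.8 = 0.0023 × 16.14 × 43.40 × 2.4083 = 3.8800 mm/d
ETc = Kc × ET₀ = 1.15 × 3.8800 = 4.4620 mm/d
Crop demand D = ETc × 14 d = 4.4620 × 14 = 62.468 mm
D − Pe = 62.468 − 14.5 = 47.968 mm
Gross irrigation = 47.968 / 0.64 = 74.950 mm
Volume = 74.950 mm × 306.3 ha × 10 = 229571.9 m³

230000 m³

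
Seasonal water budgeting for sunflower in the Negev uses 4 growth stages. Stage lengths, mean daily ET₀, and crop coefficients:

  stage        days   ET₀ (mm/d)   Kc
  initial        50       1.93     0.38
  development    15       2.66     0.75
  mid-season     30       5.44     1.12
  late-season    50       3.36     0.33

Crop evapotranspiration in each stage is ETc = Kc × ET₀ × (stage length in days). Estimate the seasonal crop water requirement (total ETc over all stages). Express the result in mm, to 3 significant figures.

305 mm

initial: 0.38 × 1.93 × 50 = 36.67 mm
development: 0.75 × 2.66 × 15 = 29.93 mm
mid-season: 1.12 × 5.44 × 30 = 182.78 mm
late-season: 0.33 × 3.36 × 50 = 55.44 mm
Seasonal total = 304.82 mm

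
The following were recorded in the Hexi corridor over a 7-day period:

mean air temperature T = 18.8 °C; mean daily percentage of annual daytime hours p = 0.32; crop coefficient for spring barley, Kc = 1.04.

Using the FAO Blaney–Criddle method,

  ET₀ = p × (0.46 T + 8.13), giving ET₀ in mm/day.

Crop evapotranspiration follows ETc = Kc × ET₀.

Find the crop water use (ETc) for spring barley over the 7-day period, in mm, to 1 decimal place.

ET₀ = 0.32 × (0.46 × 18.8 + 8.13) = 0.32 × 16.778 = 5.3690 mm/d
ETc = Kc × ET₀ = 1.04 × 5.3690 = 5.5838 mm/d
Over 7 days: 5.5838 × 7 = 39.087 mm

39.1 mm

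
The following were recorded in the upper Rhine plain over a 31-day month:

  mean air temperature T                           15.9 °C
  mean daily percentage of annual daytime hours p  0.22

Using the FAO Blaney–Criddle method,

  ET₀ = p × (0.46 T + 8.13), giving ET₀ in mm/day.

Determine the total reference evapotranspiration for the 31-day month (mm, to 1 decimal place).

ET₀ = 0.22 × (0.46 × 15.9 + 8.13) = 0.22 × 15.444 = 3.3977 mm/d
Monthly total = 3.3977 × 31 = 105.329 mm

105.3 mm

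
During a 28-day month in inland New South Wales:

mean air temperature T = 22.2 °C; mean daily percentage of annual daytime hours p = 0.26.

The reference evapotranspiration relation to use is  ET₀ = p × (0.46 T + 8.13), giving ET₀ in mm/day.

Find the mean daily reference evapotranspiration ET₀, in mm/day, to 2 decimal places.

4.77 mm/day

ET₀ = 0.26 × (0.46 × 22.2 + 8.13) = 0.26 × 18.342 = 4.7689 mm/d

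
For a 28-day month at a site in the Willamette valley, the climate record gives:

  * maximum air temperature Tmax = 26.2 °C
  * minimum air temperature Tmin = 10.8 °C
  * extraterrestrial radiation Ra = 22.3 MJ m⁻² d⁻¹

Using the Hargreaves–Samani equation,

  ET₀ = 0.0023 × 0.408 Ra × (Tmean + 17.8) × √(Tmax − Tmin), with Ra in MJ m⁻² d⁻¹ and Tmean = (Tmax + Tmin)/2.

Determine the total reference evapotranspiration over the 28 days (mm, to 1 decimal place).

83.5 mm

Tmean = (26.2 + 10.8)/2 = 18.50 °C
0.408 Ra = 0.408 × 22.3 = 9.0984 mm/d equivalent
ET₀ = 0.0023 × 9.0984 × (18.50 + 17.8) × √15.4 = 0.0023 × 9.0984 × 36.30 × 3.9243 = 2.9810 mm/d
Over 28 days: 2.9810 × 28 = 83.468 mm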